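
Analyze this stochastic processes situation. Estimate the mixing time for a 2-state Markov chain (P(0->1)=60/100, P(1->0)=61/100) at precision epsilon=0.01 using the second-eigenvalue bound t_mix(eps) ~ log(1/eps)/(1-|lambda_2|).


lambda_2 = |1 - p01 - p10| = |1 - 0.6000 - 0.6100| = 0.2100
t_mix ~ log(1/eps)/(1 - |lambda_2|)
= log(100)/(1 - 0.2100) = 4.6052/0.7900
= 5.8293

5.8293


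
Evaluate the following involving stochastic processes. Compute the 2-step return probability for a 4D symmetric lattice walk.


P(return in 2 steps) = P(reverse first step) = 1/(2d)
= 1/8
= 0.1250

0.1250


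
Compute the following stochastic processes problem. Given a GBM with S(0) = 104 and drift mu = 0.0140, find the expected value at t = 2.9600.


E[S(t)] = S(0) * exp(mu * t)
= 104 * exp(0.0140 * 2.9600)
= 104 * 1.0423
= 108.4003

108.4003


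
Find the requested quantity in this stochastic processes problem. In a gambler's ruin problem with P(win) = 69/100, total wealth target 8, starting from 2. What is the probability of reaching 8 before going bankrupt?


Gambler's ruin formula:
r = q/p = 0.3100/0.6900 = 0.4493
P(win) = (1 - r^i)/(1 - r^N)
= (1 - 0.4493^2)/(1 - 0.4493^8)
= 0.7995

0.7995


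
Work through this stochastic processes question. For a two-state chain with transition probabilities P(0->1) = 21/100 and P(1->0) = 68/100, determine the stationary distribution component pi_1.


Stationary distribution: pi_0 = p10/(p01+p10), pi_1 = p01/(p01+p10)
p01 = 0.2100, p10 = 0.6800
pi_1 = 0.2360

0.2360


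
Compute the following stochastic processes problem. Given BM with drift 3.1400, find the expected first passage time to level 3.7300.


Expected first passage time = a/mu
= 3.7300/3.1400
= 1.1879

1.1879


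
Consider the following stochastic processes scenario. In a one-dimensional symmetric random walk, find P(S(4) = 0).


P(S(4) = 0) = C(4,2) / 4^2
= 6 / 16
= 0.3750

0.3750


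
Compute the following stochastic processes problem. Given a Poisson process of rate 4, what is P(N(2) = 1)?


P(N(t)=k) = (lambda*t)^k * exp(-lambda*t) / k!
lambda*t = 8
= 8^1 * exp(-8) / 1!
= 8 * 3.3546e-04 / 1
= 0.0027

0.0027


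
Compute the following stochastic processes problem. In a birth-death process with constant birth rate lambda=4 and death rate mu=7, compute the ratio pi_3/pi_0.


For birth-death process, pi_n/pi_0 = (lambda/mu)^n
= (4/7)^3
= 0.1866

0.1866


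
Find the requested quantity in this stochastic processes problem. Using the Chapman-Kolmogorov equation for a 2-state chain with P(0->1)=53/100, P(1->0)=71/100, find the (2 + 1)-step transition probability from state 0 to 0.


P^3 = P^2 * P^1
Computing via matrix multiplication of the transition matrix.
Entry (0,0) of P^3 = 0.5667

0.5667


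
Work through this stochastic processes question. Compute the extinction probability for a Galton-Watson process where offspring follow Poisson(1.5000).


Since mu = 1.5000 > 1, extinction prob q < 1.
Solve s = exp(mu*(s-1)) iteratively.
q = 0.4172

0.4172


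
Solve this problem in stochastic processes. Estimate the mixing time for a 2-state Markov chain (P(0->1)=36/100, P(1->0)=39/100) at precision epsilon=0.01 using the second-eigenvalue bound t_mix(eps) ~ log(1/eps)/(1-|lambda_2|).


lambda_2 = |1 - p01 - p10| = |1 - 0.3600 - 0.3900| = 0.2500
t_mix ~ log(1/eps)/(1 - |lambda_2|)
= log(100)/(1 - 0.2500) = 4.6052/0.7500
= 6.1402

6.1402


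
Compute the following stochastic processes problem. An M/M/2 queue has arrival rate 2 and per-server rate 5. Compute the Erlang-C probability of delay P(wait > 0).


a = lambda/mu = 0.4000
rho = a/c = 0.2000
Erlang-C formula applied:
C(c,a) = 0.0667

0.0667


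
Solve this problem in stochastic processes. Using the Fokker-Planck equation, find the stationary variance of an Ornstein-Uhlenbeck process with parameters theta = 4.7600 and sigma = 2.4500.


Stationary variance = sigma^2 / (2*theta)
= 2.4500^2 / (2*4.7600)
= 6.0025 / 9.5200
= 0.6305

0.6305


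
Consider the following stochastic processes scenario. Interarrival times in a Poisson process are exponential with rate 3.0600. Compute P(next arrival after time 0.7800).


P(X > t) = exp(-lambda * t)
= exp(-3.0600 * 0.7800)
= exp(-2.3868) = 0.0919

0.0919


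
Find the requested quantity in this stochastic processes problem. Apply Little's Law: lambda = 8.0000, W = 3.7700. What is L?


Little's Law: L = lambda * W
= 8.0000 * 3.7700
= 30.1600

30.1600


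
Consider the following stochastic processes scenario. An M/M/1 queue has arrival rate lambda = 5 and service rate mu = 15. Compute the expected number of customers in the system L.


rho = 5/15 = 0.3333
L = rho/(1-rho)
= 0.3333/0.6667
= 0.5000

0.5000


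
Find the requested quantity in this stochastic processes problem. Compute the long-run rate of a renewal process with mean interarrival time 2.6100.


Long-run renewal rate = 1/E(X)
= 1/2.6100
= 0.3831

0.3831


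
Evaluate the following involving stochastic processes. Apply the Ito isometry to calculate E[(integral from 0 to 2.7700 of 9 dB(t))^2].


By Ito isometry: E[(int f dB)^2] = int f^2 dt
= 9^2 * 2.7700
= 81 * 2.7700 = 224.3700

224.3700


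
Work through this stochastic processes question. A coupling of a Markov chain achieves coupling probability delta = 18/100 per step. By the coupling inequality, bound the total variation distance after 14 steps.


TV distance bound <= (1-delta)^n
= (1 - 0.1800)^14
= 0.8200^14
= 0.0621

0.0621


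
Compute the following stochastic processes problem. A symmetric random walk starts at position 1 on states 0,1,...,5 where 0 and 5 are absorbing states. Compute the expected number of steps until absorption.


For symmetric RW on 0,...,N with absorbing barriers, E(i) = i*(N-i)
E(1) = 1 * 4 = 4

4


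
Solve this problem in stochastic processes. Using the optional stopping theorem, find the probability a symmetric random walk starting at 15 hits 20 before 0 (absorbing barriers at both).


By optional stopping theorem: E(M at tau) = M(0) = 15
P(hit 20)*20 + P(hit 0)*0 = 15
P(hit 20) = (15 - 0)/(20 - 0) = 3/4 = 0.7500

0.7500


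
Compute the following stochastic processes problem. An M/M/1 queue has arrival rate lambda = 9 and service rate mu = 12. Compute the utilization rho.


rho = lambda/mu
= 9/12
= 0.7500

0.7500


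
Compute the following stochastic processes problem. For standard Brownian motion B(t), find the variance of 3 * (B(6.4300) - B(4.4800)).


Var(alpha*(B(t)-B(s))) = alpha^2 * (t-s)
= 3^2 * (6.4300 - 4.4800)
= 9 * 1.9500
= 17.5500

17.5500


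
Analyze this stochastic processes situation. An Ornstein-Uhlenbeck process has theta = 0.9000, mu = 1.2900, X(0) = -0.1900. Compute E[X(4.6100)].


E[X(t)] = mu + (X(0) - mu)*exp(-theta*t)
= 1.2900 + (-0.1900 - 1.2900)*exp(-0.9000*4.6100)
= 1.2900 + -1.4800 * 0.0158
= 1.2666

1.2666


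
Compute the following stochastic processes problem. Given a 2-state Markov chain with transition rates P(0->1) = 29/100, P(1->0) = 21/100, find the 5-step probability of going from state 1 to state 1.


Computing P^5 by matrix multiplication.
P = [[0.7100, 0.2900], [0.2100, 0.7900]]
After raising P to the power 5:
P^5(1,1) = 0.5931

0.5931


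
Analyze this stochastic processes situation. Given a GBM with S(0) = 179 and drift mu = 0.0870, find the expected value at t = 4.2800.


E[S(t)] = S(0) * exp(mu * t)
= 179 * exp(0.0870 * 4.2800)
= 179 * 1.4512
= 259.7568

259.7568


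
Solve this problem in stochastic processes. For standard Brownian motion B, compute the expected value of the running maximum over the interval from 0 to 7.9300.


E(max B(s)) = sqrt(2t/pi)
= sqrt(2*7.9300/pi)
= sqrt(5.0484)
= 2.2469

2.2469


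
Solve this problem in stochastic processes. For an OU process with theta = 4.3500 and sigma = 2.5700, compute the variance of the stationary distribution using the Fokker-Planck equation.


Stationary variance = sigma^2 / (2*theta)
= 2.5700^2 / (2*4.3500)
= 6.6049 / 8.7000
= 0.7592

0.7592


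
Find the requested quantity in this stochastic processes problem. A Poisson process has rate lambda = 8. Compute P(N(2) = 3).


P(N(t)=k) = (lambda*t)^k * exp(-lambda*t) / k!
lambda*t = 16
= 16^3 * exp(-16) / 3!
= 4096 * 1.1254e-07 / 6
= 7.6824e-05

7.6824e-05


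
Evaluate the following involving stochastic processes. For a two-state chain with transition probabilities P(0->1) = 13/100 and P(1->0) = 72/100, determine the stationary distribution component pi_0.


Stationary distribution: pi_0 = p10/(p01+p10), pi_1 = p01/(p01+p10)
p01 = 0.1300, p10 = 0.7200
pi_0 = 0.8471

0.8471


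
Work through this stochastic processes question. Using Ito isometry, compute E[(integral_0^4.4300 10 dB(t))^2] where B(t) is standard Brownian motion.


By Ito isometry: E[(int f dB)^2] = int f^2 dt
= 10^2 * 4.4300
= 100 * 4.4300 = 443.0000

443.0000


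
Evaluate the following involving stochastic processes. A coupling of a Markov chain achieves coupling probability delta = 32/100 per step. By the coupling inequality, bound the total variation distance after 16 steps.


TV distance bound <= (1-delta)^n
= (1 - 0.3200)^16
= 0.6800^16
= 0.0021

0.0021


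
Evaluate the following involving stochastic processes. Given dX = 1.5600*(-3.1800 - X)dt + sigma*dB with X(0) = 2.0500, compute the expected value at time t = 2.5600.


E[X(t)] = mu + (X(0) - mu)*exp(-theta*t)
= -3.1800 + (2.0500 - -3.1800)*exp(-1.5600*2.5600)
= -3.1800 + 5.2300 * 0.0184
= -3.0836

-3.0836


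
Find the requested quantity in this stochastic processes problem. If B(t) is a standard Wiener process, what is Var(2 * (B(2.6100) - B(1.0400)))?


Var(alpha*(B(t)-B(s))) = alpha^2 * (t-s)
= 2^2 * (2.6100 - 1.0400)
= 4 * 1.5700
= 6.2800

6.2800


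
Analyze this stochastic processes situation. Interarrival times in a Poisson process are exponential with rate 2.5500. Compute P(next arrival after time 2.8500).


P(X > t) = exp(-lambda * t)
= exp(-2.5500 * 2.8500)
= exp(-7.2675) = 6.9785e-04

6.9785e-04


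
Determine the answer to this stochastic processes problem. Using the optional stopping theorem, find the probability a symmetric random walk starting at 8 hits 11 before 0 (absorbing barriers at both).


By optional stopping theorem: E(M at tau) = M(0) = 8
P(hit 11)*11 + P(hit 0)*0 = 8
P(hit 11) = (8 - 0)/(11 - 0) = 8/11 = 0.7273

0.7273


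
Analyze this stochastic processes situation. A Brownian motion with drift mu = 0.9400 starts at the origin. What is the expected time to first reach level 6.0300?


Expected first passage time = a/mu
= 6.0300/0.9400
= 6.4149

6.4149


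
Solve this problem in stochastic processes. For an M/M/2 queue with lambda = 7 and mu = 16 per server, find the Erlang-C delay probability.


a = lambda/mu = 0.4375
rho = a/c = 0.2188
Erlang-C formula applied:
C(c,a) = 0.0785

0.0785


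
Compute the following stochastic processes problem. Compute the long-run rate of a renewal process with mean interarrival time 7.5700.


Long-run renewal rate = 1/E(X)
= 1/7.5700
= 0.1321

0.1321


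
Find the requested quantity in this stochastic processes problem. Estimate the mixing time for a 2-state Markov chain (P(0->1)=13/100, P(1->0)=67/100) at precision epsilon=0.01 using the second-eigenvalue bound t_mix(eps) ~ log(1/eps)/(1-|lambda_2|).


lambda_2 = |1 - p01 - p10| = |1 - 0.1300 - 0.6700| = 0.2000
t_mix ~ log(1/eps)/(1 - |lambda_2|)
= log(100)/(1 - 0.2000) = 4.6052/0.8000
= 5.7565

5.7565


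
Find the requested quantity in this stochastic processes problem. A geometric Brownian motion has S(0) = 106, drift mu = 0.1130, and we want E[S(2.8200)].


E[S(t)] = S(0) * exp(mu * t)
= 106 * exp(0.1130 * 2.8200)
= 106 * 1.3753
= 145.7801

145.7801


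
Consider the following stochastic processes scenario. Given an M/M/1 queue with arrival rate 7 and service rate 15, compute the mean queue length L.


rho = 7/15 = 0.4667
L = rho/(1-rho)
= 0.4667/0.5333
= 0.8750

0.8750


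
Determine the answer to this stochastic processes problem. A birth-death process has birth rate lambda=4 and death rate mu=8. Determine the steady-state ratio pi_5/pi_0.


For birth-death process, pi_n/pi_0 = (lambda/mu)^n
= (4/8)^5
= 0.0312

0.0312


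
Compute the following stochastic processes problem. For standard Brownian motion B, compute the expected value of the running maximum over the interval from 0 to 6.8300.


E(max B(s)) = sqrt(2t/pi)
= sqrt(2*6.8300/pi)
= sqrt(4.3481)
= 2.0852

2.0852


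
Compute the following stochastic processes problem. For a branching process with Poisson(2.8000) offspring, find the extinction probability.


Since mu = 2.8000 > 1, extinction prob q < 1.
Solve s = exp(mu*(s-1)) iteratively.
q = 0.0750

0.0750


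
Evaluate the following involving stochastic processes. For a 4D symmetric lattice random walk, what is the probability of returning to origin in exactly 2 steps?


P(return in 2 steps) = P(reverse first step) = 1/(2d)
= 1/8
= 0.1250

0.1250


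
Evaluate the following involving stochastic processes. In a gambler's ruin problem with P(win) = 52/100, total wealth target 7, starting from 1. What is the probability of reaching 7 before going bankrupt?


Gambler's ruin formula:
r = q/p = 0.4800/0.5200 = 0.9231
P(win) = (1 - r^i)/(1 - r^N)
= (1 - 0.9231^1)/(1 - 0.9231^7)
= 0.1793

0.1793


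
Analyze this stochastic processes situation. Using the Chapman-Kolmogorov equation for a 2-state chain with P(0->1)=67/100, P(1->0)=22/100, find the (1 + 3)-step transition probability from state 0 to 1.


P^4 = P^1 * P^3
Computing via matrix multiplication of the transition matrix.
Entry (0,1) of P^4 = 0.7527

0.7527


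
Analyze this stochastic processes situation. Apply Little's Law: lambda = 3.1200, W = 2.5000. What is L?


Little's Law: L = lambda * W
= 3.1200 * 2.5000
= 7.8000

7.8000


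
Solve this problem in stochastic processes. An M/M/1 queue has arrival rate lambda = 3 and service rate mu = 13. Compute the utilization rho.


rho = lambda/mu
= 3/13
= 0.2308

0.2308


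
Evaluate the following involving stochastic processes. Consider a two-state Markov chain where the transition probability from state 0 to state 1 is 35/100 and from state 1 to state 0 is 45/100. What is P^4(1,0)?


Computing P^4 by matrix multiplication.
P = [[0.6500, 0.3500], [0.4500, 0.5500]]
After raising P to the power 4:
P^4(1,0) = 0.5616

0.5616


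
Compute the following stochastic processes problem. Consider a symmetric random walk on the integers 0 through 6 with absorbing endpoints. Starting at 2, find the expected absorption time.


For symmetric RW on 0,...,N with absorbing barriers, E(i) = i*(N-i)
E(2) = 2 * 4 = 8

8


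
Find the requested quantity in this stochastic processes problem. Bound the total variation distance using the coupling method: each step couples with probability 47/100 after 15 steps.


TV distance bound <= (1-delta)^n
= (1 - 0.4700)^15
= 0.5300^15
= 7.3137e-05

7.3137e-05


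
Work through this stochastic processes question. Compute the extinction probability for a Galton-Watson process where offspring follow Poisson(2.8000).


Since mu = 2.8000 > 1, extinction prob q < 1.
Solve s = exp(mu*(s-1)) iteratively.
q = 0.0750

0.0750


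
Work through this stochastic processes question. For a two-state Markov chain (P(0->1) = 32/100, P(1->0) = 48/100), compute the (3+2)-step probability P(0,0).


P^5 = P^3 * P^2
Computing via matrix multiplication of the transition matrix.
Entry (0,0) of P^5 = 0.6001

0.6001


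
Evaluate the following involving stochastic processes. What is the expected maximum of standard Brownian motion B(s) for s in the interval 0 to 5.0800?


E(max B(s)) = sqrt(2t/pi)
= sqrt(2*5.0800/pi)
= sqrt(3.2340)
= 1.7983

1.7983


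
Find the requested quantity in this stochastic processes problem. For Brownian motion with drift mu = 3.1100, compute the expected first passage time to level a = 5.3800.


Expected first passage time = a/mu
= 5.3800/3.1100
= 1.7299

1.7299


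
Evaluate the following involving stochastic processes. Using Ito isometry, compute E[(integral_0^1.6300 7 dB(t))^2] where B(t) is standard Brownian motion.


By Ito isometry: E[(int f dB)^2] = int f^2 dt
= 7^2 * 1.6300
= 49 * 1.6300 = 79.8700

79.8700


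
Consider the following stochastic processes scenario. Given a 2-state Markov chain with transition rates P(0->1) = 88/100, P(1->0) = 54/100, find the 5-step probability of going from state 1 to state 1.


Computing P^5 by matrix multiplication.
P = [[0.1200, 0.8800], [0.5400, 0.4600]]
After raising P to the power 5:
P^5(1,1) = 0.6147

0.6147


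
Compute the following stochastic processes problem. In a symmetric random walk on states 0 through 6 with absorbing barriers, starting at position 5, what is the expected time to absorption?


For symmetric RW on 0,...,N with absorbing barriers, E(i) = i*(N-i)
E(5) = 5 * 1 = 5

5


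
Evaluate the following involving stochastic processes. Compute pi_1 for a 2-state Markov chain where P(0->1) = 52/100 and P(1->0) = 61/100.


Stationary distribution: pi_0 = p10/(p01+p10), pi_1 = p01/(p01+p10)
p01 = 0.5200, p10 = 0.6100
pi_1 = 0.4602

0.4602


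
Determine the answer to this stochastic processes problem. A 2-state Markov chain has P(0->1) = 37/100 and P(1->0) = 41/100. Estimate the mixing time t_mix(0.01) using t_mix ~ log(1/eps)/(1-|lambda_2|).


lambda_2 = |1 - p01 - p10| = |1 - 0.3700 - 0.4100| = 0.2200
t_mix ~ log(1/eps)/(1 - |lambda_2|)
= log(100)/(1 - 0.2200) = 4.6052/0.7800
= 5.9041

5.9041


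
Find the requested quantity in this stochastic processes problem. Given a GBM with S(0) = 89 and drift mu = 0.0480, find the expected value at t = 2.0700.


E[S(t)] = S(0) * exp(mu * t)
= 89 * exp(0.0480 * 2.0700)
= 89 * 1.1045
= 98.2973

98.2973


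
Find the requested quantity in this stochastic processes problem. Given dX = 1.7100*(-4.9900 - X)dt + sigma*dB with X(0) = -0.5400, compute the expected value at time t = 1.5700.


E[X(t)] = mu + (X(0) - mu)*exp(-theta*t)
= -4.9900 + (-0.5400 - -4.9900)*exp(-1.7100*1.5700)
= -4.9900 + 4.4500 * 0.0682
= -4.6863

-4.6863


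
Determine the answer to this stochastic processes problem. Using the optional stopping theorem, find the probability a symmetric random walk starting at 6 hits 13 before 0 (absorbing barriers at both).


By optional stopping theorem: E(M at tau) = M(0) = 6
P(hit 13)*13 + P(hit 0)*0 = 6
P(hit 13) = (6 - 0)/(13 - 0) = 6/13 = 0.4615

0.4615


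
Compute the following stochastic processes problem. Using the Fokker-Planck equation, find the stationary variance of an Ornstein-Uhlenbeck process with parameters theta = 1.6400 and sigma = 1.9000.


Stationary variance = sigma^2 / (2*theta)
= 1.9000^2 / (2*1.6400)
= 3.6100 / 3.2800
= 1.1006

1.1006


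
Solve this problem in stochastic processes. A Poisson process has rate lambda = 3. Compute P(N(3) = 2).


P(N(t)=k) = (lambda*t)^k * exp(-lambda*t) / k!
lambda*t = 9
= 9^2 * exp(-9) / 2!
= 81 * 1.2341e-04 / 2
= 0.0050

0.0050


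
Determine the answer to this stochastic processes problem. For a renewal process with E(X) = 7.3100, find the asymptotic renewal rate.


Long-run renewal rate = 1/E(X)
= 1/7.3100
= 0.1368

0.1368


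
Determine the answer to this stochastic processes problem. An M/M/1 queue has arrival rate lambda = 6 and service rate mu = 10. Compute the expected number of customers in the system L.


rho = 6/10 = 0.6000
L = rho/(1-rho)
= 0.6000/0.4000
= 1.5000

1.5000


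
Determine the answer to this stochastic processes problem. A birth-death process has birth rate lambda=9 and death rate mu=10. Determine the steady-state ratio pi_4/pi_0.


For birth-death process, pi_n/pi_0 = (lambda/mu)^n
= (9/10)^4
= 0.6561

0.6561


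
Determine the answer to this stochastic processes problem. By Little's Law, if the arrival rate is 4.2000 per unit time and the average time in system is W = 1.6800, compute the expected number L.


Little's Law: L = lambda * W
= 4.2000 * 1.6800
= 7.0560

7.0560


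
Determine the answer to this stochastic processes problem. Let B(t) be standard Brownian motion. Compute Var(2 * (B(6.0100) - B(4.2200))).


Var(alpha*(B(t)-B(s))) = alpha^2 * (t-s)
= 2^2 * (6.0100 - 4.2200)
= 4 * 1.7900
= 7.1600

7.1600


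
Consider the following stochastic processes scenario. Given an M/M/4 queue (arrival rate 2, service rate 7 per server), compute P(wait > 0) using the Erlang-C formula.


a = lambda/mu = 0.2857
rho = a/c = 0.0714
Erlang-C formula applied:
C(c,a) = 2.2471e-04

2.2471e-04


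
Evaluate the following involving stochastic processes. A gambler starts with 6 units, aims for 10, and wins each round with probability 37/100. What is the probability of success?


Gambler's ruin formula:
r = q/p = 0.6300/0.3700 = 1.7027
P(win) = (1 - r^i)/(1 - r^N)
= (1 - 1.7027^6)/(1 - 1.7027^10)
= 0.1146

0.1146


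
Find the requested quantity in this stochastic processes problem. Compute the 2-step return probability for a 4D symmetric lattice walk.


P(return in 2 steps) = P(reverse first step) = 1/(2d)
= 1/8
= 0.1250

0.1250


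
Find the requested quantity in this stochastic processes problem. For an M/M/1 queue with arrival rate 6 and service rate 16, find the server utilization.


rho = lambda/mu
= 6/16
= 0.3750

0.3750


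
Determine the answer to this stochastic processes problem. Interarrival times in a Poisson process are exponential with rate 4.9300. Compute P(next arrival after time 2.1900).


P(X > t) = exp(-lambda * t)
= exp(-4.9300 * 2.1900)
= exp(-10.7967) = 2.0467e-05

2.0467e-05


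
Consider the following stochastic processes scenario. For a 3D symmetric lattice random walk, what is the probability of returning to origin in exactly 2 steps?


P(return in 2 steps) = P(reverse first step) = 1/(2d)
= 1/6
= 0.1667

0.1667


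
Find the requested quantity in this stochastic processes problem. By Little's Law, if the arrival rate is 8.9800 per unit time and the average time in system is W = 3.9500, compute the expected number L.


Little's Law: L = lambda * W
= 8.9800 * 3.9500
= 35.4710

35.4710


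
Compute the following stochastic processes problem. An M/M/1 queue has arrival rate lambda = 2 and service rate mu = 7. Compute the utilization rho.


rho = lambda/mu
= 2/7
= 0.2857

0.2857


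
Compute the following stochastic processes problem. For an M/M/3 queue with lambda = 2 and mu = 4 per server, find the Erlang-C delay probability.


a = lambda/mu = 0.5000
rho = a/c = 0.1667
Erlang-C formula applied:
C(c,a) = 0.0152

0.0152


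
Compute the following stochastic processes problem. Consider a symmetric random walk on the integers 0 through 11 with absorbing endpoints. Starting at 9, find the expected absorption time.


For symmetric RW on 0,...,N with absorbing barriers, E(i) = i*(N-i)
E(9) = 9 * 2 = 18

18


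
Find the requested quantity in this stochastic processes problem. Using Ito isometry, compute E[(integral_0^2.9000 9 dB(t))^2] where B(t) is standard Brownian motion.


By Ito isometry: E[(int f dB)^2] = int f^2 dt
= 9^2 * 2.9000
= 81 * 2.9000 = 234.9000

234.9000


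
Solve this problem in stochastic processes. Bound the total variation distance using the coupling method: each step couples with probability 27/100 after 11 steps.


TV distance bound <= (1-delta)^n
= (1 - 0.2700)^11
= 0.7300^11
= 0.0314

0.0314


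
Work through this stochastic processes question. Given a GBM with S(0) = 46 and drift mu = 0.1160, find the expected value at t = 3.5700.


E[S(t)] = S(0) * exp(mu * t)
= 46 * exp(0.1160 * 3.5700)
= 46 * 1.5130
= 69.5998

69.5998


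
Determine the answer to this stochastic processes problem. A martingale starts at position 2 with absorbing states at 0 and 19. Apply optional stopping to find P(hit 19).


By optional stopping theorem: E(M at tau) = M(0) = 2
P(hit 19)*19 + P(hit 0)*0 = 2
P(hit 19) = (2 - 0)/(19 - 0) = 2/19 = 0.1053

0.1053


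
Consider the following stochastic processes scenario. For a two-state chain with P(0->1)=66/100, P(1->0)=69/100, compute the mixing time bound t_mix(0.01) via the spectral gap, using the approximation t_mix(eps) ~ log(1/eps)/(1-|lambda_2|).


lambda_2 = |1 - p01 - p10| = |1 - 0.6600 - 0.6900| = 0.3500
t_mix ~ log(1/eps)/(1 - |lambda_2|)
= log(100)/(1 - 0.3500) = 4.6052/0.6500
= 7.0849

7.0849


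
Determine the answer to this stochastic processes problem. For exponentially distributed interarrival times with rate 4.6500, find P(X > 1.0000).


P(X > t) = exp(-lambda * t)
= exp(-4.6500 * 1.0000)
= exp(-4.6500) = 0.0096

0.0096


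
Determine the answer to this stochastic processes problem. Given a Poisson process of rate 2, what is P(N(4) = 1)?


P(N(t)=k) = (lambda*t)^k * exp(-lambda*t) / k!
lambda*t = 8
= 8^1 * exp(-8) / 1!
= 8 * 3.3546e-04 / 1
= 0.0027

0.0027


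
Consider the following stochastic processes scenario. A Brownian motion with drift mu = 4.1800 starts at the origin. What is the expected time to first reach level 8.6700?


Expected first passage time = a/mu
= 8.6700/4.1800
= 2.0742

2.0742


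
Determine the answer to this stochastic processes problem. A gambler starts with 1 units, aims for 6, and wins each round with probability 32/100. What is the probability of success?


Gambler's ruin formula:
r = q/p = 0.6800/0.3200 = 2.1250
P(win) = (1 - r^i)/(1 - r^N)
= (1 - 2.1250^1)/(1 - 2.1250^6)
= 0.0124

0.0124


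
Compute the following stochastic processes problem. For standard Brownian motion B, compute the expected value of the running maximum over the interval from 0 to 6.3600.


E(max B(s)) = sqrt(2t/pi)
= sqrt(2*6.3600/pi)
= sqrt(4.0489)
= 2.0122

2.0122


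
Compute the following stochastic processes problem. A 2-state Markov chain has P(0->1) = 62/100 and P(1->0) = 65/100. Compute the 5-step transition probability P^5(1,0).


Computing P^5 by matrix multiplication.
P = [[0.3800, 0.6200], [0.6500, 0.3500]]
After raising P to the power 5:
P^5(1,0) = 0.5125

0.5125


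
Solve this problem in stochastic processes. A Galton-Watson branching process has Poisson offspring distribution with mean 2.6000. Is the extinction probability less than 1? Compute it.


Since mu = 2.6000 > 1, extinction prob q < 1.
Solve s = exp(mu*(s-1)) iteratively.
q = 0.0951

0.0951


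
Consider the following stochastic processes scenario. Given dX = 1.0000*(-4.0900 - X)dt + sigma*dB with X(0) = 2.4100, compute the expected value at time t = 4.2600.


E[X(t)] = mu + (X(0) - mu)*exp(-theta*t)
= -4.0900 + (2.4100 - -4.0900)*exp(-1.0000*4.2600)
= -4.0900 + 6.5000 * 0.0141
= -3.9982

-3.9982


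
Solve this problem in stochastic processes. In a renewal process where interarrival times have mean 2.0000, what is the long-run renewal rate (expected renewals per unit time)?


Long-run renewal rate = 1/E(X)
= 1/2.0000
= 0.5000

0.5000


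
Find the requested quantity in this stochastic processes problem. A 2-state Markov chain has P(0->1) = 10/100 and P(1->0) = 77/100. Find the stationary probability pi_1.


Stationary distribution: pi_0 = p10/(p01+p10), pi_1 = p01/(p01+p10)
p01 = 0.1000, p10 = 0.7700
pi_1 = 0.1149

0.1149


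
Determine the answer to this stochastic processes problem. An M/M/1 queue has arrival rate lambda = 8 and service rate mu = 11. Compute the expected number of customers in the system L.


rho = 8/11 = 0.7273
L = rho/(1-rho)
= 0.7273/0.2727
= 2.6667

2.6667


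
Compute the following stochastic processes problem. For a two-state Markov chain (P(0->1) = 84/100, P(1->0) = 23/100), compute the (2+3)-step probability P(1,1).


P^5 = P^2 * P^3
Computing via matrix multiplication of the transition matrix.
Entry (1,1) of P^5 = 0.7850

0.7850


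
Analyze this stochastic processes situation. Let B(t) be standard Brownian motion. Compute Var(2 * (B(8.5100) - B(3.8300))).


Var(alpha*(B(t)-B(s))) = alpha^2 * (t-s)
= 2^2 * (8.5100 - 3.8300)
= 4 * 4.6800
= 18.7200

18.7200


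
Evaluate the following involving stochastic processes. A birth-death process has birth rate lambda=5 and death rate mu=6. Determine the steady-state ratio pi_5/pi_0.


For birth-death process, pi_n/pi_0 = (lambda/mu)^n
= (5/6)^5
= 0.4019

0.4019


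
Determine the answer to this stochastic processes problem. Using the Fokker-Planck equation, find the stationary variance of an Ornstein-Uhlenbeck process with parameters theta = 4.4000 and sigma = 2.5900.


Stationary variance = sigma^2 / (2*theta)
= 2.5900^2 / (2*4.4000)
= 6.7081 / 8.8000
= 0.7623

0.7623


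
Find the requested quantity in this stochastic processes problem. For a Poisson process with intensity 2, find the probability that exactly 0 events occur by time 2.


P(N(t)=k) = (lambda*t)^k * exp(-lambda*t) / k!
lambda*t = 4
= 4^0 * exp(-4) / 0!
= 1 * 0.0183 / 1
= 0.0183

0.0183


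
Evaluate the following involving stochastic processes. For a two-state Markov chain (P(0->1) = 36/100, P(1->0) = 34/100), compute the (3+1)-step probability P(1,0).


P^4 = P^3 * P^1
Computing via matrix multiplication of the transition matrix.
Entry (1,0) of P^4 = 0.4818

0.4818


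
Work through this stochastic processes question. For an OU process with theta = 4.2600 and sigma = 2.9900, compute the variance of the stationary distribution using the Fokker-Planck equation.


Stationary variance = sigma^2 / (2*theta)
= 2.9900^2 / (2*4.2600)
= 8.9401 / 8.5200
= 1.0493

1.0493


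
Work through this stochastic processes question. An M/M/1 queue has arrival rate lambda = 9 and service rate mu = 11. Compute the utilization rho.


rho = lambda/mu
= 9/11
= 0.8182

0.8182


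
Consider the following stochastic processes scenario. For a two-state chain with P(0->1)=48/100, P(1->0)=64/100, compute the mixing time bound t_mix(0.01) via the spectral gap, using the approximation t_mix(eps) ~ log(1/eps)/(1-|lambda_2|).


lambda_2 = |1 - p01 - p10| = |1 - 0.4800 - 0.6400| = 0.1200
t_mix ~ log(1/eps)/(1 - |lambda_2|)
= log(100)/(1 - 0.1200) = 4.6052/0.8800
= 5.2331

5.2331


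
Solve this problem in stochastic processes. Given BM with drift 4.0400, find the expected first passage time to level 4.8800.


Expected first passage time = a/mu
= 4.8800/4.0400
= 1.2079

1.2079


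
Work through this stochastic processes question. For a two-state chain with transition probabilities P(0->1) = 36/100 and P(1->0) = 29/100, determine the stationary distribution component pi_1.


Stationary distribution: pi_0 = p10/(p01+p10), pi_1 = p01/(p01+p10)
p01 = 0.3600, p10 = 0.2900
pi_1 = 0.5538

0.5538


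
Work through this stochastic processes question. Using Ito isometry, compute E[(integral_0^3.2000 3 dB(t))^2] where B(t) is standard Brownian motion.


By Ito isometry: E[(int f dB)^2] = int f^2 dt
= 3^2 * 3.2000
= 9 * 3.2000 = 28.8000

28.8000


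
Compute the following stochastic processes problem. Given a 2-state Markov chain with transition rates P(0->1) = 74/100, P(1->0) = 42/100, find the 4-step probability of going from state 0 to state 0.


Computing P^4 by matrix multiplication.
P = [[0.2600, 0.7400], [0.4200, 0.5800]]
After raising P to the power 4:
P^4(0,0) = 0.3625

0.3625


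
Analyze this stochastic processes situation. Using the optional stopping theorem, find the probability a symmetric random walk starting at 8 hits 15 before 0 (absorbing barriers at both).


By optional stopping theorem: E(M at tau) = M(0) = 8
P(hit 15)*15 + P(hit 0)*0 = 8
P(hit 15) = (8 - 0)/(15 - 0) = 8/15 = 0.5333

0.5333


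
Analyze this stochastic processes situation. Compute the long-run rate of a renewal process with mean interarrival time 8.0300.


Long-run renewal rate = 1/E(X)
= 1/8.0300
= 0.1245

0.1245


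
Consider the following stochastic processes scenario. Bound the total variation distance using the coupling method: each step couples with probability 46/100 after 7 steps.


TV distance bound <= (1-delta)^n
= (1 - 0.4600)^7
= 0.5400^7
= 0.0134

0.0134


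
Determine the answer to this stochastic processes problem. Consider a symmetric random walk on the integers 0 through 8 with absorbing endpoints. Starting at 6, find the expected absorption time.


For symmetric RW on 0,...,N with absorbing barriers, E(i) = i*(N-i)
E(6) = 6 * 2 = 12

12


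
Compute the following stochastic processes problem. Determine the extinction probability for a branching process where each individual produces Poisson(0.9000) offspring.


Since mu = 0.9000 <= 1, extinction probability = 1.

1.0000


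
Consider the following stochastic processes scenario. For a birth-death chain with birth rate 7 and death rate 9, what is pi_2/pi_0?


For birth-death process, pi_n/pi_0 = (lambda/mu)^n
= (7/9)^2
= 0.6049

0.6049


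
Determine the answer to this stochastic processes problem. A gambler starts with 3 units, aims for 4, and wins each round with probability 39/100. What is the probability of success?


Gambler's ruin formula:
r = q/p = 0.6100/0.3900 = 1.5641
P(win) = (1 - r^i)/(1 - r^N)
= (1 - 1.5641^3)/(1 - 1.5641^4)
= 0.5670

0.5670


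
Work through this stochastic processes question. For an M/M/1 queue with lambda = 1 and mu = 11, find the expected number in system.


rho = 1/11 = 0.0909
L = rho/(1-rho)
= 0.0909/0.9091
= 0.1000

0.1000


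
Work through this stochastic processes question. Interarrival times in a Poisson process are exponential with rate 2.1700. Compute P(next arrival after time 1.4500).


P(X > t) = exp(-lambda * t)
= exp(-2.1700 * 1.4500)
= exp(-3.1465) = 0.0430

0.0430


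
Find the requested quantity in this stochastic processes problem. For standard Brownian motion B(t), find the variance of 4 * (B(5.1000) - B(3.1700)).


Var(alpha*(B(t)-B(s))) = alpha^2 * (t-s)
= 4^2 * (5.1000 - 3.1700)
= 16 * 1.9300
= 30.8800

30.8800


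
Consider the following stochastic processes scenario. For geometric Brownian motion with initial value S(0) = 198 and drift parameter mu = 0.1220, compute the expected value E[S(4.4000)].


E[S(t)] = S(0) * exp(mu * t)
= 198 * exp(0.1220 * 4.4000)
= 198 * 1.7105
= 338.6838

338.6838


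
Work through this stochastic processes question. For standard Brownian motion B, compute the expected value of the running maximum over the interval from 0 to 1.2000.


E(max B(s)) = sqrt(2t/pi)
= sqrt(2*1.2000/pi)
= sqrt(0.7639)
= 0.8740

0.8740


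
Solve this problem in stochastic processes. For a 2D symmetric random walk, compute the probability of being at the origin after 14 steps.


P = C(14,7)^2 / 4^14
= 3432^2 / 268435456
= 11778624 / 268435456
= 0.0439

0.0439


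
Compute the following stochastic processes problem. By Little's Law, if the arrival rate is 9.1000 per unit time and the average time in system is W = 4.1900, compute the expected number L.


Little's Law: L = lambda * W
= 9.1000 * 4.1900
= 38.1290

38.1290


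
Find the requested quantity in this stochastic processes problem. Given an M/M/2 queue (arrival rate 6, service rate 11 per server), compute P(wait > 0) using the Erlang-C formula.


a = lambda/mu = 0.5455
rho = a/c = 0.2727
Erlang-C formula applied:
C(c,a) = 0.1169

0.1169


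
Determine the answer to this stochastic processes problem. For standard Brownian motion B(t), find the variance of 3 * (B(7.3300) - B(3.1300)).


Var(alpha*(B(t)-B(s))) = alpha^2 * (t-s)
= 3^2 * (7.3300 - 3.1300)
= 9 * 4.2000
= 37.8000

37.8000


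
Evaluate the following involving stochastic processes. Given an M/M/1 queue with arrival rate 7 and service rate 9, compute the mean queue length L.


rho = 7/9 = 0.7778
L = rho/(1-rho)
= 0.7778/0.2222
= 3.5000

3.5000


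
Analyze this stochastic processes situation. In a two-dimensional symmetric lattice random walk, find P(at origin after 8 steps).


P = C(8,4)^2 / 4^8
= 70^2 / 65536
= 4900 / 65536
= 0.0748

0.0748


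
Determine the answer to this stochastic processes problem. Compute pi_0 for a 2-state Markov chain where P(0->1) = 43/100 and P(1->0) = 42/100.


Stationary distribution: pi_0 = p10/(p01+p10), pi_1 = p01/(p01+p10)
p01 = 0.4300, p10 = 0.4200
pi_0 = 0.4941

0.4941


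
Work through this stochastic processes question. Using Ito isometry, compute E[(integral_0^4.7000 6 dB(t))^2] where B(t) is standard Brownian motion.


By Ito isometry: E[(int f dB)^2] = int f^2 dt
= 6^2 * 4.7000
= 36 * 4.7000 = 169.2000

169.2000


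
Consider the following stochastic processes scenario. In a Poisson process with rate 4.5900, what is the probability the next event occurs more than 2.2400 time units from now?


P(X > t) = exp(-lambda * t)
= exp(-4.5900 * 2.2400)
= exp(-10.2816) = 3.4258e-05

3.4258e-05


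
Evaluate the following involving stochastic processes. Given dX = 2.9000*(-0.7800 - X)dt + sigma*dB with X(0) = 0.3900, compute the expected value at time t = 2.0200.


E[X(t)] = mu + (X(0) - mu)*exp(-theta*t)
= -0.7800 + (0.3900 - -0.7800)*exp(-2.9000*2.0200)
= -0.7800 + 1.1700 * 0.0029
= -0.7767

-0.7767


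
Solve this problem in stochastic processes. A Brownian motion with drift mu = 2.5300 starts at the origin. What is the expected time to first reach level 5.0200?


Expected first passage time = a/mu
= 5.0200/2.5300
= 1.9842

1.9842


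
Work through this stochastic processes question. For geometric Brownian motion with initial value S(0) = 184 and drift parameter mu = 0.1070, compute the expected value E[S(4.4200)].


E[S(t)] = S(0) * exp(mu * t)
= 184 * exp(0.1070 * 4.4200)
= 184 * 1.6047
= 295.2657

295.2657


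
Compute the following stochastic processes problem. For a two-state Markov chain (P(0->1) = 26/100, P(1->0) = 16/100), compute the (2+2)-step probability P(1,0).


P^4 = P^2 * P^2
Computing via matrix multiplication of the transition matrix.
Entry (1,0) of P^4 = 0.3378

0.3378


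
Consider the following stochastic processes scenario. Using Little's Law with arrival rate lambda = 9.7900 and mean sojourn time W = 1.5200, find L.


Little's Law: L = lambda * W
= 9.7900 * 1.5200
= 14.8808

14.8808


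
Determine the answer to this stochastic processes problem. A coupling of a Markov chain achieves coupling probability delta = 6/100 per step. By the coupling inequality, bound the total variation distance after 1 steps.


TV distance bound <= (1-delta)^n
= (1 - 0.0600)^1
= 0.9400^1
= 0.9400

0.9400


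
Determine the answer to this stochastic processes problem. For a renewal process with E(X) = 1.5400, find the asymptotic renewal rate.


Long-run renewal rate = 1/E(X)
= 1/1.5400
= 0.6494

0.6494


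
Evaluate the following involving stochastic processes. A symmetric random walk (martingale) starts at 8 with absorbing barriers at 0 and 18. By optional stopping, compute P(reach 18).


By optional stopping theorem: E(M at tau) = M(0) = 8
P(hit 18)*18 + P(hit 0)*0 = 8
P(hit 18) = (8 - 0)/(18 - 0) = 4/9 = 0.4444

0.4444


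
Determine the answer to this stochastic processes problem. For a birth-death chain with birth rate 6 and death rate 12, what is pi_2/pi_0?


For birth-death process, pi_n/pi_0 = (lambda/mu)^n
= (6/12)^2
= 0.2500

0.2500


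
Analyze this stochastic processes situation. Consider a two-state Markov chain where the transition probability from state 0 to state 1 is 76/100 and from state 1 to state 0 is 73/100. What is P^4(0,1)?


Computing P^4 by matrix multiplication.
P = [[0.2400, 0.7600], [0.7300, 0.2700]]
After raising P to the power 4:
P^4(0,1) = 0.4807

0.4807


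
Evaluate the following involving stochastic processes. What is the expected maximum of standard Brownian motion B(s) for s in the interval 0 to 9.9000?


E(max B(s)) = sqrt(2t/pi)
= sqrt(2*9.9000/pi)
= sqrt(6.3025)
= 2.5105

2.5105


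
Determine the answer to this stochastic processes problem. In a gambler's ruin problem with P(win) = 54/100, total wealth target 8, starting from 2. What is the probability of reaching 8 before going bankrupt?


Gambler's ruin formula:
r = q/p = 0.4600/0.5400 = 0.8519
P(win) = (1 - r^i)/(1 - r^N)
= (1 - 0.8519^2)/(1 - 0.8519^8)
= 0.3796

0.3796
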